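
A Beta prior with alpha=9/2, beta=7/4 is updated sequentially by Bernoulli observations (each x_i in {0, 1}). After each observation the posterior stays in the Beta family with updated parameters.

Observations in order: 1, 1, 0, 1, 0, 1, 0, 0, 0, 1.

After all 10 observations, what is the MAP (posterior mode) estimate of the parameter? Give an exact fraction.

34/57

obs 1: x=1 → posterior Beta(11/2, 7/4)
obs 2: x=1 → posterior Beta(13/2, 7/4)
obs 3: x=0 → posterior Beta(13/2, 11/4)
obs 4: x=1 → posterior Beta(15/2, 11/4)
obs 5: x=0 → posterior Beta(15/2, 15/4)
obs 6: x=1 → posterior Beta(17/2, 15/4)
obs 7: x=0 → posterior Beta(17/2, 19/4)
obs 8: x=0 → posterior Beta(17/2, 23/4)
obs 9: x=0 → posterior Beta(17/2, 27/4)
obs 10: x=1 → posterior Beta(19/2, 27/4)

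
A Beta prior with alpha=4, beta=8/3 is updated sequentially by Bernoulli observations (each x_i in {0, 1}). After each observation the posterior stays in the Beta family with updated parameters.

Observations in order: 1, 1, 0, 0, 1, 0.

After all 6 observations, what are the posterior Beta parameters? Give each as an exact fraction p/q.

alpha=7, beta=17/3

obs 1: x=1 → posterior Beta(5, 8/3)
obs 2: x=1 → posterior Beta(6, 8/3)
obs 3: x=0 → posterior Beta(6, 11/3)
obs 4: x=0 → posterior Beta(6, 14/3)
obs 5: x=1 → posterior Beta(7, 14/3)
obs 6: x=0 → posterior Beta(7, 17/3)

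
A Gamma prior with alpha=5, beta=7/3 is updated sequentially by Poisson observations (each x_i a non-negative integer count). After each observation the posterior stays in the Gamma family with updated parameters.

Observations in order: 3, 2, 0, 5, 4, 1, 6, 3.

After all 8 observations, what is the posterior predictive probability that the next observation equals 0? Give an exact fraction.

obs 1: x=3 → posterior Gamma(8, 10/3)
obs 2: x=2 → posterior Gamma(10, 13/3)
obs 3: x=0 → posterior Gamma(10, 16/3)
obs 4: x=5 → posterior Gamma(15, 19/3)
obs 5: x=4 → posterior Gamma(19, 22/3)
obs 6: x=1 → posterior Gamma(20, 25/3)
obs 7: x=6 → posterior Gamma(26, 28/3)
obs 8: x=3 → posterior Gamma(29, 31/3)

17761887753093897979823770061456102763834271/258754906862289125141960829975095105409777664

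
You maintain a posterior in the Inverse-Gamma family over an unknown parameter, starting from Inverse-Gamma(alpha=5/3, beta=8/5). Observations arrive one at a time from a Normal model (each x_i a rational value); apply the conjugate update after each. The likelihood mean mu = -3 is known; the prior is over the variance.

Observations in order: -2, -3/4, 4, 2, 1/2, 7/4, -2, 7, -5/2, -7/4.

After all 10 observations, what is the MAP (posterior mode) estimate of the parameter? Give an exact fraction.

obs 1: x=-2 → posterior Inverse-Gamma(13/6, 21/10)
obs 2: x=-3/4 → posterior Inverse-Gamma(8/3, 741/160)
obs 3: x=4 → posterior Inverse-Gamma(19/6, 4661/160)
obs 4: x=2 → posterior Inverse-Gamma(11/3, 6661/160)
obs 5: x=1/2 → posterior Inverse-Gamma(25/6, 7641/160)
obs 6: x=7/4 → posterior Inverse-Gamma(14/3, 4723/80)
obs 7: x=-2 → posterior Inverse-Gamma(31/6, 4763/80)
obs 8: x=7 → posterior Inverse-Gamma(17/3, 8763/80)
obs 9: x=-5/2 → posterior Inverse-Gamma(37/6, 8773/80)
obs 10: x=-7/4 → posterior Inverse-Gamma(20/3, 17671/160)

53013/3680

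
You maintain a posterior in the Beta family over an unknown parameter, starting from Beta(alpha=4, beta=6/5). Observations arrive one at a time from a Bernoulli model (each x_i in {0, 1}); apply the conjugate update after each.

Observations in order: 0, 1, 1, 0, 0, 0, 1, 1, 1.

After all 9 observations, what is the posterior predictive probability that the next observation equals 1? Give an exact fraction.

45/71

obs 1: x=0 → posterior Beta(4, 11/5)
obs 2: x=1 → posterior Beta(5, 11/5)
obs 3: x=1 → posterior Beta(6, 11/5)
obs 4: x=0 → posterior Beta(6, 16/5)
obs 5: x=0 → posterior Beta(6, 21/5)
obs 6: x=0 → posterior Beta(6, 26/5)
obs 7: x=1 → posterior Beta(7, 26/5)
obs 8: x=1 → posterior Beta(8, 26/5)
obs 9: x=1 → posterior Beta(9, 26/5)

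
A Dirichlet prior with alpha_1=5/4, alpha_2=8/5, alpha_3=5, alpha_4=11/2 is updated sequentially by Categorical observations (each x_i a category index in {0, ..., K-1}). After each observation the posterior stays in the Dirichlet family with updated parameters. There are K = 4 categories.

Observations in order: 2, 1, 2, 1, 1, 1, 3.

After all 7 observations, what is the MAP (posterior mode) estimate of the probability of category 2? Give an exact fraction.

obs 1: x=2 → posterior Dirichlet(5/4, 8/5, 6, 11/2)
obs 2: x=1 → posterior Dirichlet(5/4, 13/5, 6, 11/2)
obs 3: x=2 → posterior Dirichlet(5/4, 13/5, 7, 11/2)
obs 4: x=1 → posterior Dirichlet(5/4, 18/5, 7, 11/2)
obs 5: x=1 → posterior Dirichlet(5/4, 23/5, 7, 11/2)
obs 6: x=1 → posterior Dirichlet(5/4, 28/5, 7, 11/2)
obs 7: x=3 → posterior Dirichlet(5/4, 28/5, 7, 13/2)

40/109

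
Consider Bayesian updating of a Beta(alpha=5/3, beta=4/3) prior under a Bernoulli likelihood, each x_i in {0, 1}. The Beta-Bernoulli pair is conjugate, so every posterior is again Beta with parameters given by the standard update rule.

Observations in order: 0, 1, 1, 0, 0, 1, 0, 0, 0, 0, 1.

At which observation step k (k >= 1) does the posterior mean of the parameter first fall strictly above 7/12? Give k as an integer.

k = 3

obs 1: x=0 → posterior Beta(5/3, 7/3)
obs 2: x=1 → posterior Beta(8/3, 7/3)
obs 3: x=1 → posterior Beta(11/3, 7/3)
obs 4: x=0 → posterior Beta(11/3, 10/3)
obs 5: x=0 → posterior Beta(11/3, 13/3)
obs 6: x=1 → posterior Beta(14/3, 13/3)
obs 7: x=0 → posterior Beta(14/3, 16/3)
obs 8: x=0 → posterior Beta(14/3, 19/3)
obs 9: x=0 → posterior Beta(14/3, 22/3)
obs 10: x=0 → posterior Beta(14/3, 25/3)
obs 11: x=1 → posterior Beta(17/3, 25/3)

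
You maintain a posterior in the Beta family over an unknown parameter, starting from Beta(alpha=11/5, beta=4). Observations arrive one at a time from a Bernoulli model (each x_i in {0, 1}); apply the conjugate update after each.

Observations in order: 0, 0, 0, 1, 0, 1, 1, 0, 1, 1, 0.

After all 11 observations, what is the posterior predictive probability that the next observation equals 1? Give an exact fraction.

obs 1: x=0 → posterior Beta(11/5, 5)
obs 2: x=0 → posterior Beta(11/5, 6)
obs 3: x=0 → posterior Beta(11/5, 7)
obs 4: x=1 → posterior Beta(16/5, 7)
obs 5: x=0 → posterior Beta(16/5, 8)
obs 6: x=1 → posterior Beta(21/5, 8)
obs 7: x=1 → posterior Beta(26/5, 8)
obs 8: x=0 → posterior Beta(26/5, 9)
obs 9: x=1 → posterior Beta(31/5, 9)
obs 10: x=1 → posterior Beta(36/5, 9)
obs 11: x=0 → posterior Beta(36/5, 10)

18/43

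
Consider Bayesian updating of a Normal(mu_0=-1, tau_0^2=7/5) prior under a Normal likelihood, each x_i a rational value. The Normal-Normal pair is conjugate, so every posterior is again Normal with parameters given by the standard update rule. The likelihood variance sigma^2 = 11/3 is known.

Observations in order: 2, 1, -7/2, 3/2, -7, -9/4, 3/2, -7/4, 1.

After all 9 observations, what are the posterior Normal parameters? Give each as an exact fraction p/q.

obs 1: x=2 → posterior Normal(-13/76, 77/76)
obs 2: x=1 → posterior Normal(8/97, 77/97)
obs 3: x=-7/2 → posterior Normal(-131/236, 77/118)
obs 4: x=3/2 → posterior Normal(-34/139, 77/139)
obs 5: x=-7 → posterior Normal(-181/160, 77/160)
obs 6: x=-9/4 → posterior Normal(-913/724, 77/181)
obs 7: x=3/2 → posterior Normal(-787/808, 77/202)
obs 8: x=-7/4 → posterior Normal(-467/446, 77/223)
obs 9: x=1 → posterior Normal(-425/488, 77/244)

mu_0=-425/488, tau_0^2=77/244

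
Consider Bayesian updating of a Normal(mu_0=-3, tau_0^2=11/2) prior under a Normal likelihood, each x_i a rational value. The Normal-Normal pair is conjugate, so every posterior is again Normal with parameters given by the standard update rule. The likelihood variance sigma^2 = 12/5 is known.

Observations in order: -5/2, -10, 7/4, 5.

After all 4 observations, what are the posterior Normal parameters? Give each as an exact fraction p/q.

mu_0=-1553/976, tau_0^2=33/61

obs 1: x=-5/2 → posterior Normal(-419/158, 132/79)
obs 2: x=-10 → posterior Normal(-1519/268, 66/67)
obs 3: x=7/4 → posterior Normal(-379/108, 44/63)
obs 4: x=5 → posterior Normal(-1553/976, 33/61)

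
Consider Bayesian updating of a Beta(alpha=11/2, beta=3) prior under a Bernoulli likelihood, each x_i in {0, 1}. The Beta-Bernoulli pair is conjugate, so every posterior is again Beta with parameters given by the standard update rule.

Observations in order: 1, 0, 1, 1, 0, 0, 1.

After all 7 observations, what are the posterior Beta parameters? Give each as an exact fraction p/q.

obs 1: x=1 → posterior Beta(13/2, 3)
obs 2: x=0 → posterior Beta(13/2, 4)
obs 3: x=1 → posterior Beta(15/2, 4)
obs 4: x=1 → posterior Beta(17/2, 4)
obs 5: x=0 → posterior Beta(17/2, 5)
obs 6: x=0 → posterior Beta(17/2, 6)
obs 7: x=1 → posterior Beta(19/2, 6)

alpha=19/2, beta=6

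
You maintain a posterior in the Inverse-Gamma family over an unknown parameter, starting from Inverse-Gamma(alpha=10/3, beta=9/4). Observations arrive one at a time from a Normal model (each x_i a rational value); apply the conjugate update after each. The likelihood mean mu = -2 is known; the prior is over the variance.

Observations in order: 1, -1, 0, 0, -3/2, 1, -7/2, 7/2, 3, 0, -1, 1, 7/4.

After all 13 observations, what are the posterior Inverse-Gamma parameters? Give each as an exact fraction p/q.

obs 1: x=1 → posterior Inverse-Gamma(23/6, 27/4)
obs 2: x=-1 → posterior Inverse-Gamma(13/3, 29/4)
obs 3: x=0 → posterior Inverse-Gamma(29/6, 37/4)
obs 4: x=0 → posterior Inverse-Gamma(16/3, 45/4)
obs 5: x=-3/2 → posterior Inverse-Gamma(35/6, 91/8)
obs 6: x=1 → posterior Inverse-Gamma(19/3, 127/8)
obs 7: x=-7/2 → posterior Inverse-Gamma(41/6, 17)
obs 8: x=7/2 → posterior Inverse-Gamma(22/3, 257/8)
obs 9: x=3 → posterior Inverse-Gamma(47/6, 357/8)
obs 10: x=0 → posterior Inverse-Gamma(25/3, 373/8)
obs 11: x=-1 → posterior Inverse-Gamma(53/6, 377/8)
obs 12: x=1 → posterior Inverse-Gamma(28/3, 413/8)
obs 13: x=7/4 → posterior Inverse-Gamma(59/6, 1877/32)

alpha=59/6, beta=1877/32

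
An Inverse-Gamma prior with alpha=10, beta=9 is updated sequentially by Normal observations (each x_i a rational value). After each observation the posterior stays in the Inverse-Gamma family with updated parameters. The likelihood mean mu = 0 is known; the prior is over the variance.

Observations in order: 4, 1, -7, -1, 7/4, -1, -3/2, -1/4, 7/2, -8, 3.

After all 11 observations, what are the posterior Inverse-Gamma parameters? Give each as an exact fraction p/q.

obs 1: x=4 → posterior Inverse-Gamma(21/2, 17)
obs 2: x=1 → posterior Inverse-Gamma(11, 35/2)
obs 3: x=-7 → posterior Inverse-Gamma(23/2, 42)
obs 4: x=-1 → posterior Inverse-Gamma(12, 85/2)
obs 5: x=7/4 → posterior Inverse-Gamma(25/2, 1409/32)
obs 6: x=-1 → posterior Inverse-Gamma(13, 1425/32)
obs 7: x=-3/2 → posterior Inverse-Gamma(27/2, 1461/32)
obs 8: x=-1/4 → posterior Inverse-Gamma(14, 731/16)
obs 9: x=7/2 → posterior Inverse-Gamma(29/2, 829/16)
obs 10: x=-8 → posterior Inverse-Gamma(15, 1341/16)
obs 11: x=3 → posterior Inverse-Gamma(31/2, 1413/16)

alpha=31/2, beta=1413/16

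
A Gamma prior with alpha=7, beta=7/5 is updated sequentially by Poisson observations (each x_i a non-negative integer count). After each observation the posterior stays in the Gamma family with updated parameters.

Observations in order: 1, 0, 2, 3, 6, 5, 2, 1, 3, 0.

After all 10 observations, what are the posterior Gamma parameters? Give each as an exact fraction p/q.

alpha=30, beta=57/5

obs 1: x=1 → posterior Gamma(8, 12/5)
obs 2: x=0 → posterior Gamma(8, 17/5)
obs 3: x=2 → posterior Gamma(10, 22/5)
obs 4: x=3 → posterior Gamma(13, 27/5)
obs 5: x=6 → posterior Gamma(19, 32/5)
obs 6: x=5 → posterior Gamma(24, 37/5)
obs 7: x=2 → posterior Gamma(26, 42/5)
obs 8: x=1 → posterior Gamma(27, 47/5)
obs 9: x=3 → posterior Gamma(30, 52/5)
obs 10: x=0 → posterior Gamma(30, 57/5)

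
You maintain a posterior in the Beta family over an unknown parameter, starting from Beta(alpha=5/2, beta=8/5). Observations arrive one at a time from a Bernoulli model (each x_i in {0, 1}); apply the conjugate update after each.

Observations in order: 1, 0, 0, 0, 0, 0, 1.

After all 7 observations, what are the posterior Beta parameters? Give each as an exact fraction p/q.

obs 1: x=1 → posterior Beta(7/2, 8/5)
obs 2: x=0 → posterior Beta(7/2, 13/5)
obs 3: x=0 → posterior Beta(7/2, 18/5)
obs 4: x=0 → posterior Beta(7/2, 23/5)
obs 5: x=0 → posterior Beta(7/2, 28/5)
obs 6: x=0 → posterior Beta(7/2, 33/5)
obs 7: x=1 → posterior Beta(9/2, 33/5)

alpha=9/2, beta=33/5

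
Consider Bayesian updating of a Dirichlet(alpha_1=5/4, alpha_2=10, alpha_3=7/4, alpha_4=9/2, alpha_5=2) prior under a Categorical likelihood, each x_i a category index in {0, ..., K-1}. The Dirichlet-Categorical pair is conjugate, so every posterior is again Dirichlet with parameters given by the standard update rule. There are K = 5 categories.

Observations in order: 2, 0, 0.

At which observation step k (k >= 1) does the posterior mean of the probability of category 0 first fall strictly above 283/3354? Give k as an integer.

k = 2

obs 1: x=2 → posterior Dirichlet(5/4, 10, 11/4, 9/2, 2)
obs 2: x=0 → posterior Dirichlet(9/4, 10, 11/4, 9/2, 2)
obs 3: x=0 → posterior Dirichlet(13/4, 10, 11/4, 9/2, 2)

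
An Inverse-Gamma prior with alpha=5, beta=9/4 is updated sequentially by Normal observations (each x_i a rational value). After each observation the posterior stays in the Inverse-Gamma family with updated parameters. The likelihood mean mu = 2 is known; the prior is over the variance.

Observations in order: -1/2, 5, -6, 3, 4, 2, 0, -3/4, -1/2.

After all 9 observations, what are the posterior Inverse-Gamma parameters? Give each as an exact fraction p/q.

obs 1: x=-1/2 → posterior Inverse-Gamma(11/2, 43/8)
obs 2: x=5 → posterior Inverse-Gamma(6, 79/8)
obs 3: x=-6 → posterior Inverse-Gamma(13/2, 335/8)
obs 4: x=3 → posterior Inverse-Gamma(7, 339/8)
obs 5: x=4 → posterior Inverse-Gamma(15/2, 355/8)
obs 6: x=2 → posterior Inverse-Gamma(8, 355/8)
obs 7: x=0 → posterior Inverse-Gamma(17/2, 371/8)
obs 8: x=-3/4 → posterior Inverse-Gamma(9, 1605/32)
obs 9: x=-1/2 → posterior Inverse-Gamma(19/2, 1705/32)

alpha=19/2, beta=1705/32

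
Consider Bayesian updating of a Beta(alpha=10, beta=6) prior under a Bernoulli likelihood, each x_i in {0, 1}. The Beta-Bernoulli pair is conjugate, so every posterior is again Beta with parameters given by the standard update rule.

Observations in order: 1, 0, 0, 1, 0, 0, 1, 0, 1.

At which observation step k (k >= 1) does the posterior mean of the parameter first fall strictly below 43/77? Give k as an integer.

k = 6

obs 1: x=1 → posterior Beta(11, 6)
obs 2: x=0 → posterior Beta(11, 7)
obs 3: x=0 → posterior Beta(11, 8)
obs 4: x=1 → posterior Beta(12, 8)
obs 5: x=0 → posterior Beta(12, 9)
obs 6: x=0 → posterior Beta(12, 10)
obs 7: x=1 → posterior Beta(13, 10)
obs 8: x=0 → posterior Beta(13, 11)
obs 9: x=1 → posterior Beta(14, 11)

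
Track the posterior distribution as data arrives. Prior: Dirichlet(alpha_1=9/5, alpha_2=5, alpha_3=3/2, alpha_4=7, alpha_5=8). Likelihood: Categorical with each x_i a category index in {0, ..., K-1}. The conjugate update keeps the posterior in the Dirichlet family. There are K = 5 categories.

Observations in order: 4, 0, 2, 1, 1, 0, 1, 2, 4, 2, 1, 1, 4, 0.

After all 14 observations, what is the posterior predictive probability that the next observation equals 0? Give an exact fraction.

48/373

obs 1: x=4 → posterior Dirichlet(9/5, 5, 3/2, 7, 9)
obs 2: x=0 → posterior Dirichlet(14/5, 5, 3/2, 7, 9)
obs 3: x=2 → posterior Dirichlet(14/5, 5, 5/2, 7, 9)
obs 4: x=1 → posterior Dirichlet(14/5, 6, 5/2, 7, 9)
obs 5: x=1 → posterior Dirichlet(14/5, 7, 5/2, 7, 9)
obs 6: x=0 → posterior Dirichlet(19/5, 7, 5/2, 7, 9)
obs 7: x=1 → posterior Dirichlet(19/5, 8, 5/2, 7, 9)
obs 8: x=2 → posterior Dirichlet(19/5, 8, 7/2, 7, 9)
obs 9: x=4 → posterior Dirichlet(19/5, 8, 7/2, 7, 10)
obs 10: x=2 → posterior Dirichlet(19/5, 8, 9/2, 7, 10)
obs 11: x=1 → posterior Dirichlet(19/5, 9, 9/2, 7, 10)
obs 12: x=1 → posterior Dirichlet(19/5, 10, 9/2, 7, 10)
obs 13: x=4 → posterior Dirichlet(19/5, 10, 9/2, 7, 11)
obs 14: x=0 → posterior Dirichlet(24/5, 10, 9/2, 7, 11)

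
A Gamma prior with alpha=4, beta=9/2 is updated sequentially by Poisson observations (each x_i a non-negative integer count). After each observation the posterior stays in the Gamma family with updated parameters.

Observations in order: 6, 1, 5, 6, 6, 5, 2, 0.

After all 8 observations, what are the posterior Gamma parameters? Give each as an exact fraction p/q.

alpha=35, beta=25/2

obs 1: x=6 → posterior Gamma(10, 11/2)
obs 2: x=1 → posterior Gamma(11, 13/2)
obs 3: x=5 → posterior Gamma(16, 15/2)
obs 4: x=6 → posterior Gamma(22, 17/2)
obs 5: x=6 → posterior Gamma(28, 19/2)
obs 6: x=5 → posterior Gamma(33, 21/2)
obs 7: x=2 → posterior Gamma(35, 23/2)
obs 8: x=0 → posterior Gamma(35, 25/2)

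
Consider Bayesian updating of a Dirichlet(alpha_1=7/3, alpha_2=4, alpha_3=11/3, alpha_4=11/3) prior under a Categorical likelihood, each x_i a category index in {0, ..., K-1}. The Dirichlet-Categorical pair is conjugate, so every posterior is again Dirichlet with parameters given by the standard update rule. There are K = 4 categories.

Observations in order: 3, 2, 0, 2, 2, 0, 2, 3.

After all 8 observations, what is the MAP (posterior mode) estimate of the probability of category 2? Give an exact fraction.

obs 1: x=3 → posterior Dirichlet(7/3, 4, 11/3, 14/3)
obs 2: x=2 → posterior Dirichlet(7/3, 4, 14/3, 14/3)
obs 3: x=0 → posterior Dirichlet(10/3, 4, 14/3, 14/3)
obs 4: x=2 → posterior Dirichlet(10/3, 4, 17/3, 14/3)
obs 5: x=2 → posterior Dirichlet(10/3, 4, 20/3, 14/3)
obs 6: x=0 → posterior Dirichlet(13/3, 4, 20/3, 14/3)
obs 7: x=2 → posterior Dirichlet(13/3, 4, 23/3, 14/3)
obs 8: x=3 → posterior Dirichlet(13/3, 4, 23/3, 17/3)

20/53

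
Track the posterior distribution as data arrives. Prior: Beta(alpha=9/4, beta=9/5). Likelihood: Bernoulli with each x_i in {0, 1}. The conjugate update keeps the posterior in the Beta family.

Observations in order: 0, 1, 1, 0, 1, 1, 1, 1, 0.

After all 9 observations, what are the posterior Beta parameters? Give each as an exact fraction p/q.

obs 1: x=0 → posterior Beta(9/4, 14/5)
obs 2: x=1 → posterior Beta(13/4, 14/5)
obs 3: x=1 → posterior Beta(17/4, 14/5)
obs 4: x=0 → posterior Beta(17/4, 19/5)
obs 5: x=1 → posterior Beta(21/4, 19/5)
obs 6: x=1 → posterior Beta(25/4, 19/5)
obs 7: x=1 → posterior Beta(29/4, 19/5)
obs 8: x=1 → posterior Beta(33/4, 19/5)
obs 9: x=0 → posterior Beta(33/4, 24/5)

alpha=33/4, beta=24/5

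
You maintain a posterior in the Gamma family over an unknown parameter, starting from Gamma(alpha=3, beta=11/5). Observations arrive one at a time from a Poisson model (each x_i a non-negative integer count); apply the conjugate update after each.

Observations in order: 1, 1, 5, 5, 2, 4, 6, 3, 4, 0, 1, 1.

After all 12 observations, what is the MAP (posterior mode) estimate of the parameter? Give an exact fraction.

obs 1: x=1 → posterior Gamma(4, 16/5)
obs 2: x=1 → posterior Gamma(5, 21/5)
obs 3: x=5 → posterior Gamma(10, 26/5)
obs 4: x=5 → posterior Gamma(15, 31/5)
obs 5: x=2 → posterior Gamma(17, 36/5)
obs 6: x=4 → posterior Gamma(21, 41/5)
obs 7: x=6 → posterior Gamma(27, 46/5)
obs 8: x=3 → posterior Gamma(30, 51/5)
obs 9: x=4 → posterior Gamma(34, 56/5)
obs 10: x=0 → posterior Gamma(34, 61/5)
obs 11: x=1 → posterior Gamma(35, 66/5)
obs 12: x=1 → posterior Gamma(36, 71/5)

175/71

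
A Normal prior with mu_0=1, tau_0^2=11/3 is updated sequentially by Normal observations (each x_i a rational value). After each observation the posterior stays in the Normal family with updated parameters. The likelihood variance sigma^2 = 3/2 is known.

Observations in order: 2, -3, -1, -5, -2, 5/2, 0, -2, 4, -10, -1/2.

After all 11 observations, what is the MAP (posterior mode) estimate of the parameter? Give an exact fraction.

-321/251

obs 1: x=2 → posterior Normal(53/31, 33/31)
obs 2: x=-3 → posterior Normal(-13/53, 33/53)
obs 3: x=-1 → posterior Normal(-7/15, 11/25)
obs 4: x=-5 → posterior Normal(-145/97, 33/97)
obs 5: x=-2 → posterior Normal(-27/17, 33/119)
obs 6: x=5/2 → posterior Normal(-134/141, 11/47)
obs 7: x=0 → posterior Normal(-134/163, 33/163)
obs 8: x=-2 → posterior Normal(-178/185, 33/185)
obs 9: x=4 → posterior Normal(-10/23, 11/69)
obs 10: x=-10 → posterior Normal(-310/229, 33/229)
obs 11: x=-1/2 → posterior Normal(-321/251, 33/251)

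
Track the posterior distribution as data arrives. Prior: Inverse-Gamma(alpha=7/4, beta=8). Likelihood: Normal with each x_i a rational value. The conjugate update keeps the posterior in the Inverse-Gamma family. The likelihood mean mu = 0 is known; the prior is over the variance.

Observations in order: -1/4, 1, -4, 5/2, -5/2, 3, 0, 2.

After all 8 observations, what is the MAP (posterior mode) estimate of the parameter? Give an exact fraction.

obs 1: x=-1/4 → posterior Inverse-Gamma(9/4, 257/32)
obs 2: x=1 → posterior Inverse-Gamma(11/4, 273/32)
obs 3: x=-4 → posterior Inverse-Gamma(13/4, 529/32)
obs 4: x=5/2 → posterior Inverse-Gamma(15/4, 629/32)
obs 5: x=-5/2 → posterior Inverse-Gamma(17/4, 729/32)
obs 6: x=3 → posterior Inverse-Gamma(19/4, 873/32)
obs 7: x=0 → posterior Inverse-Gamma(21/4, 873/32)
obs 8: x=2 → posterior Inverse-Gamma(23/4, 937/32)

937/216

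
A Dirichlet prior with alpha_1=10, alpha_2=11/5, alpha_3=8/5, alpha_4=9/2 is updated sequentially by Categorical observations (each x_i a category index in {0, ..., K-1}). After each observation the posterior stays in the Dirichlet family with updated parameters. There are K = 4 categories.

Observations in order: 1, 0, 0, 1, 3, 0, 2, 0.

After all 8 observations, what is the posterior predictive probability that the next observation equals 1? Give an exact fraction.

42/263

obs 1: x=1 → posterior Dirichlet(10, 16/5, 8/5, 9/2)
obs 2: x=0 → posterior Dirichlet(11, 16/5, 8/5, 9/2)
obs 3: x=0 → posterior Dirichlet(12, 16/5, 8/5, 9/2)
obs 4: x=1 → posterior Dirichlet(12, 21/5, 8/5, 9/2)
obs 5: x=3 → posterior Dirichlet(12, 21/5, 8/5, 11/2)
obs 6: x=0 → posterior Dirichlet(13, 21/5, 8/5, 11/2)
obs 7: x=2 → posterior Dirichlet(13, 21/5, 13/5, 11/2)
obs 8: x=0 → posterior Dirichlet(14, 21/5, 13/5, 11/2)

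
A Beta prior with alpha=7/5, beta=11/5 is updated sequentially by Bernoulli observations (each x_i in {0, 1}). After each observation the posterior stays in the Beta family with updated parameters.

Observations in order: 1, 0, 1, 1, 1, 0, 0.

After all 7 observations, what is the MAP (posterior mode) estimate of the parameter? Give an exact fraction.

22/43

obs 1: x=1 → posterior Beta(12/5, 11/5)
obs 2: x=0 → posterior Beta(12/5, 16/5)
obs 3: x=1 → posterior Beta(17/5, 16/5)
obs 4: x=1 → posterior Beta(22/5, 16/5)
obs 5: x=1 → posterior Beta(27/5, 16/5)
obs 6: x=0 → posterior Beta(27/5, 21/5)
obs 7: x=0 → posterior Beta(27/5, 26/5)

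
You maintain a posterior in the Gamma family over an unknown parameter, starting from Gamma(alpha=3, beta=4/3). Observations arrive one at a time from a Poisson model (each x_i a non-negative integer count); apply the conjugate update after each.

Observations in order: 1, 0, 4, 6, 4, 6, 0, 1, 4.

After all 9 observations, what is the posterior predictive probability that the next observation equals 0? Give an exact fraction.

17761887753093897979823770061456102763834271/258754906862289125141960829975095105409777664

obs 1: x=1 → posterior Gamma(4, 7/3)
obs 2: x=0 → posterior Gamma(4, 10/3)
obs 3: x=4 → posterior Gamma(8, 13/3)
obs 4: x=6 → posterior Gamma(14, 16/3)
obs 5: x=4 → posterior Gamma(18, 19/3)
obs 6: x=6 → posterior Gamma(24, 22/3)
obs 7: x=0 → posterior Gamma(24, 25/3)
obs 8: x=1 → posterior Gamma(25, 28/3)
obs 9: x=4 → posterior Gamma(29, 31/3)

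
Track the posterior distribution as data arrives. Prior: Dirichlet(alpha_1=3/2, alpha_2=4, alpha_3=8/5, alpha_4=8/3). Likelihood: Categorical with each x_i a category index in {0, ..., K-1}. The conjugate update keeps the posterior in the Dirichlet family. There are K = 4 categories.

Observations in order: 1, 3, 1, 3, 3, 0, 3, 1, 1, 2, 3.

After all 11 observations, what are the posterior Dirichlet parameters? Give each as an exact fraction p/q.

alpha_1=5/2, alpha_2=8, alpha_3=13/5, alpha_4=23/3

obs 1: x=1 → posterior Dirichlet(3/2, 5, 8/5, 8/3)
obs 2: x=3 → posterior Dirichlet(3/2, 5, 8/5, 11/3)
obs 3: x=1 → posterior Dirichlet(3/2, 6, 8/5, 11/3)
obs 4: x=3 → posterior Dirichlet(3/2, 6, 8/5, 14/3)
obs 5: x=3 → posterior Dirichlet(3/2, 6, 8/5, 17/3)
obs 6: x=0 → posterior Dirichlet(5/2, 6, 8/5, 17/3)
obs 7: x=3 → posterior Dirichlet(5/2, 6, 8/5, 20/3)
obs 8: x=1 → posterior Dirichlet(5/2, 7, 8/5, 20/3)
obs 9: x=1 → posterior Dirichlet(5/2, 8, 8/5, 20/3)
obs 10: x=2 → posterior Dirichlet(5/2, 8, 13/5, 20/3)
obs 11: x=3 → posterior Dirichlet(5/2, 8, 13/5, 23/3)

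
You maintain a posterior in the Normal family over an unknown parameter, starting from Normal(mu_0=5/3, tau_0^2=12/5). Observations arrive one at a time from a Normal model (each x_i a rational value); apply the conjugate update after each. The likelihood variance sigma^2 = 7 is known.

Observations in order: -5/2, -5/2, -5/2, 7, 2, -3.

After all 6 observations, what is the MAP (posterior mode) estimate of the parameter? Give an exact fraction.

121/321

obs 1: x=-5/2 → posterior Normal(85/141, 84/47)
obs 2: x=-5/2 → posterior Normal(-5/177, 84/59)
obs 3: x=-5/2 → posterior Normal(-95/213, 84/71)
obs 4: x=7 → posterior Normal(157/249, 84/83)
obs 5: x=2 → posterior Normal(229/285, 84/95)
obs 6: x=-3 → posterior Normal(121/321, 84/107)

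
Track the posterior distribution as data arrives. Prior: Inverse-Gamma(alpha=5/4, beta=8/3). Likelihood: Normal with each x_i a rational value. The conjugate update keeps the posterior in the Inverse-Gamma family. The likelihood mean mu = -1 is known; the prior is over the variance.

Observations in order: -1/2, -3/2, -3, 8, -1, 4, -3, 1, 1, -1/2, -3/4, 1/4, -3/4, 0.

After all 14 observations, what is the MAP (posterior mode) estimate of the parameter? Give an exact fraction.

6277/888

obs 1: x=-1/2 → posterior Inverse-Gamma(7/4, 67/24)
obs 2: x=-3/2 → posterior Inverse-Gamma(9/4, 35/12)
obs 3: x=-3 → posterior Inverse-Gamma(11/4, 59/12)
obs 4: x=8 → posterior Inverse-Gamma(13/4, 545/12)
obs 5: x=-1 → posterior Inverse-Gamma(15/4, 545/12)
obs 6: x=4 → posterior Inverse-Gamma(17/4, 695/12)
obs 7: x=-3 → posterior Inverse-Gamma(19/4, 719/12)
obs 8: x=1 → posterior Inverse-Gamma(21/4, 743/12)
obs 9: x=1 → posterior Inverse-Gamma(23/4, 767/12)
obs 10: x=-1/2 → posterior Inverse-Gamma(25/4, 1537/24)
obs 11: x=-3/4 → posterior Inverse-Gamma(27/4, 6151/96)
obs 12: x=1/4 → posterior Inverse-Gamma(29/4, 3113/48)
obs 13: x=-3/4 → posterior Inverse-Gamma(31/4, 6229/96)
obs 14: x=0 → posterior Inverse-Gamma(33/4, 6277/96)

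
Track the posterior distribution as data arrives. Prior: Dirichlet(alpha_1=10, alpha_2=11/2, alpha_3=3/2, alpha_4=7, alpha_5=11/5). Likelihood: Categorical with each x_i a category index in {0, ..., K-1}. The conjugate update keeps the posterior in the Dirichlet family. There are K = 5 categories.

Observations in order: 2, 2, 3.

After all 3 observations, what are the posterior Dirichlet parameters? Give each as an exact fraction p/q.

alpha_1=10, alpha_2=11/2, alpha_3=7/2, alpha_4=8, alpha_5=11/5

obs 1: x=2 → posterior Dirichlet(10, 11/2, 5/2, 7, 11/5)
obs 2: x=2 → posterior Dirichlet(10, 11/2, 7/2, 7, 11/5)
obs 3: x=3 → posterior Dirichlet(10, 11/2, 7/2, 8, 11/5)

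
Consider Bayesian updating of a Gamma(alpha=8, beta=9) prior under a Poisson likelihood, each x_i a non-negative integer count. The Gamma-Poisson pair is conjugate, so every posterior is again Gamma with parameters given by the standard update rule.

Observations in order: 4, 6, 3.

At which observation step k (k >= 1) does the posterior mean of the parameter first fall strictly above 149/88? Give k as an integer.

obs 1: x=4 → posterior Gamma(12, 10)
obs 2: x=6 → posterior Gamma(18, 11)
obs 3: x=3 → posterior Gamma(21, 12)

k = 3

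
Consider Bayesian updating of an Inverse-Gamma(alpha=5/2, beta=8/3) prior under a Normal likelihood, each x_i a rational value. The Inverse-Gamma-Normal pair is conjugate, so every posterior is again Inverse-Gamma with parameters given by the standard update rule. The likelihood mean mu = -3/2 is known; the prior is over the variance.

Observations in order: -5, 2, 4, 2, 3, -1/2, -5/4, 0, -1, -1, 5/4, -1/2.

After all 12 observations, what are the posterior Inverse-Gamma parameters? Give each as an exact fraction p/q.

alpha=17/2, beta=2519/48

obs 1: x=-5 → posterior Inverse-Gamma(3, 211/24)
obs 2: x=2 → posterior Inverse-Gamma(7/2, 179/12)
obs 3: x=4 → posterior Inverse-Gamma(4, 721/24)
obs 4: x=2 → posterior Inverse-Gamma(9/2, 217/6)
obs 5: x=3 → posterior Inverse-Gamma(5, 1111/24)
obs 6: x=-1/2 → posterior Inverse-Gamma(11/2, 1123/24)
obs 7: x=-5/4 → posterior Inverse-Gamma(6, 4495/96)
obs 8: x=0 → posterior Inverse-Gamma(13/2, 4603/96)
obs 9: x=-1 → posterior Inverse-Gamma(7, 4615/96)
obs 10: x=-1 → posterior Inverse-Gamma(15/2, 4627/96)
obs 11: x=5/4 → posterior Inverse-Gamma(8, 2495/48)
obs 12: x=-1/2 → posterior Inverse-Gamma(17/2, 2519/48)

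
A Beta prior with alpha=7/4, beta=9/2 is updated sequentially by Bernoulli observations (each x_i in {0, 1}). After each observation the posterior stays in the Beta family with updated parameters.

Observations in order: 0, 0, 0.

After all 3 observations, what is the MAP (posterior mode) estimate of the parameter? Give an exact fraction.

obs 1: x=0 → posterior Beta(7/4, 11/2)
obs 2: x=0 → posterior Beta(7/4, 13/2)
obs 3: x=0 → posterior Beta(7/4, 15/2)

3/29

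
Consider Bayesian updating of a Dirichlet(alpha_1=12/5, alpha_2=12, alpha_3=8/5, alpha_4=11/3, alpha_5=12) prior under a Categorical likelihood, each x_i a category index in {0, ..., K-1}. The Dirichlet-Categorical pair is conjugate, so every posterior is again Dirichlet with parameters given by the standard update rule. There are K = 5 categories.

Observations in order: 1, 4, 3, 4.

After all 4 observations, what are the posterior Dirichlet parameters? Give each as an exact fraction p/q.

obs 1: x=1 → posterior Dirichlet(12/5, 13, 8/5, 11/3, 12)
obs 2: x=4 → posterior Dirichlet(12/5, 13, 8/5, 11/3, 13)
obs 3: x=3 → posterior Dirichlet(12/5, 13, 8/5, 14/3, 13)
obs 4: x=4 → posterior Dirichlet(12/5, 13, 8/5, 14/3, 14)

alpha_1=12/5, alpha_2=13, alpha_3=8/5, alpha_4=14/3, alpha_5=14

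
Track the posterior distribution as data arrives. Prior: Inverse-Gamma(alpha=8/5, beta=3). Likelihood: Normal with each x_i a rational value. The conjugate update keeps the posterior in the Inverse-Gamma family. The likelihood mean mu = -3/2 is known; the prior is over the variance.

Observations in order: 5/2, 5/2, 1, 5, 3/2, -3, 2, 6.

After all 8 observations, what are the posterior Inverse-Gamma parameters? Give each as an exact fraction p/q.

alpha=28/5, beta=665/8

obs 1: x=5/2 → posterior Inverse-Gamma(21/10, 11)
obs 2: x=5/2 → posterior Inverse-Gamma(13/5, 19)
obs 3: x=1 → posterior Inverse-Gamma(31/10, 177/8)
obs 4: x=5 → posterior Inverse-Gamma(18/5, 173/4)
obs 5: x=3/2 → posterior Inverse-Gamma(41/10, 191/4)
obs 6: x=-3 → posterior Inverse-Gamma(23/5, 391/8)
obs 7: x=2 → posterior Inverse-Gamma(51/10, 55)
obs 8: x=6 → posterior Inverse-Gamma(28/5, 665/8)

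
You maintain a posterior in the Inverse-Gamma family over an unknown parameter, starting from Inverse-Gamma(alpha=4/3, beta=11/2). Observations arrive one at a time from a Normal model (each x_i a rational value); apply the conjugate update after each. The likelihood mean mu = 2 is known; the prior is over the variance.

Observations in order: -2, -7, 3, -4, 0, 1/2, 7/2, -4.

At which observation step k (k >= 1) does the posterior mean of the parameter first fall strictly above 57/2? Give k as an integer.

obs 1: x=-2 → posterior Inverse-Gamma(11/6, 27/2)
obs 2: x=-7 → posterior Inverse-Gamma(7/3, 54)
obs 3: x=3 → posterior Inverse-Gamma(17/6, 109/2)
obs 4: x=-4 → posterior Inverse-Gamma(10/3, 145/2)
obs 5: x=0 → posterior Inverse-Gamma(23/6, 149/2)
obs 6: x=1/2 → posterior Inverse-Gamma(13/3, 605/8)
obs 7: x=7/2 → posterior Inverse-Gamma(29/6, 307/4)
obs 8: x=-4 → posterior Inverse-Gamma(16/3, 379/4)

k = 2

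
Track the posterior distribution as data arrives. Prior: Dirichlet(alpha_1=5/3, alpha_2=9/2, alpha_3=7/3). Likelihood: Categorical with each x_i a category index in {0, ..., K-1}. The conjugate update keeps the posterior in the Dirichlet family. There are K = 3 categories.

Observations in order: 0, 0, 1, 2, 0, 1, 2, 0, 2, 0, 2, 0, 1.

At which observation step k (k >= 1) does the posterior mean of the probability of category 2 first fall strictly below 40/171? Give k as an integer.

k = 2

obs 1: x=0 → posterior Dirichlet(8/3, 9/2, 7/3)
obs 2: x=0 → posterior Dirichlet(11/3, 9/2, 7/3)
obs 3: x=1 → posterior Dirichlet(11/3, 11/2, 7/3)
obs 4: x=2 → posterior Dirichlet(11/3, 11/2, 10/3)
obs 5: x=0 → posterior Dirichlet(14/3, 11/2, 10/3)
obs 6: x=1 → posterior Dirichlet(14/3, 13/2, 10/3)
obs 7: x=2 → posterior Dirichlet(14/3, 13/2, 13/3)
obs 8: x=0 → posterior Dirichlet(17/3, 13/2, 13/3)
obs 9: x=2 → posterior Dirichlet(17/3, 13/2, 16/3)
obs 10: x=0 → posterior Dirichlet(20/3, 13/2, 16/3)
obs 11: x=2 → posterior Dirichlet(20/3, 13/2, 19/3)
obs 12: x=0 → posterior Dirichlet(23/3, 13/2, 19/3)
obs 13: x=1 → posterior Dirichlet(23/3, 15/2, 19/3)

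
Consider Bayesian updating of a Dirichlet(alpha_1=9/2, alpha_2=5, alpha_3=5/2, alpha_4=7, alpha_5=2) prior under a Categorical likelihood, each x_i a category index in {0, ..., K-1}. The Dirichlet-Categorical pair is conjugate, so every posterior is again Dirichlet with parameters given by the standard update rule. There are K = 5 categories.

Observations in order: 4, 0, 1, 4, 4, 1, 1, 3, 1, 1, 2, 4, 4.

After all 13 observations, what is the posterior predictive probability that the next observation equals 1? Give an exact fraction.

obs 1: x=4 → posterior Dirichlet(9/2, 5, 5/2, 7, 3)
obs 2: x=0 → posterior Dirichlet(11/2, 5, 5/2, 7, 3)
obs 3: x=1 → posterior Dirichlet(11/2, 6, 5/2, 7, 3)
obs 4: x=4 → posterior Dirichlet(11/2, 6, 5/2, 7, 4)
obs 5: x=4 → posterior Dirichlet(11/2, 6, 5/2, 7, 5)
obs 6: x=1 → posterior Dirichlet(11/2, 7, 5/2, 7, 5)
obs 7: x=1 → posterior Dirichlet(11/2, 8, 5/2, 7, 5)
obs 8: x=3 → posterior Dirichlet(11/2, 8, 5/2, 8, 5)
obs 9: x=1 → posterior Dirichlet(11/2, 9, 5/2, 8, 5)
obs 10: x=1 → posterior Dirichlet(11/2, 10, 5/2, 8, 5)
obs 11: x=2 → posterior Dirichlet(11/2, 10, 7/2, 8, 5)
obs 12: x=4 → posterior Dirichlet(11/2, 10, 7/2, 8, 6)
obs 13: x=4 → posterior Dirichlet(11/2, 10, 7/2, 8, 7)

5/17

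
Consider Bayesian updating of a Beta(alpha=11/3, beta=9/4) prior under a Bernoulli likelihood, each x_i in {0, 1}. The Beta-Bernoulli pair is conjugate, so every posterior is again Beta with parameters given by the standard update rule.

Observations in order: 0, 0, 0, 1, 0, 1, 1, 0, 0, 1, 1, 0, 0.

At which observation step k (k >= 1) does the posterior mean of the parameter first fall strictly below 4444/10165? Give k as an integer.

obs 1: x=0 → posterior Beta(11/3, 13/4)
obs 2: x=0 → posterior Beta(11/3, 17/4)
obs 3: x=0 → posterior Beta(11/3, 21/4)
obs 4: x=1 → posterior Beta(14/3, 21/4)
obs 5: x=0 → posterior Beta(14/3, 25/4)
obs 6: x=1 → posterior Beta(17/3, 25/4)
obs 7: x=1 → posterior Beta(20/3, 25/4)
obs 8: x=0 → posterior Beta(20/3, 29/4)
obs 9: x=0 → posterior Beta(20/3, 33/4)
obs 10: x=1 → posterior Beta(23/3, 33/4)
obs 11: x=1 → posterior Beta(26/3, 33/4)
obs 12: x=0 → posterior Beta(26/3, 37/4)
obs 13: x=0 → posterior Beta(26/3, 41/4)

k = 3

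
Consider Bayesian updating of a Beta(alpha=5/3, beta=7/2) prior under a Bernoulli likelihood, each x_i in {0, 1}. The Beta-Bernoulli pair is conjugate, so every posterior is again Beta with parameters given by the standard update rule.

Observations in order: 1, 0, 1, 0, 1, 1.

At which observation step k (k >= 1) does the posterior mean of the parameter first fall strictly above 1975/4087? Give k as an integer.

obs 1: x=1 → posterior Beta(8/3, 7/2)
obs 2: x=0 → posterior Beta(8/3, 9/2)
obs 3: x=1 → posterior Beta(11/3, 9/2)
obs 4: x=0 → posterior Beta(11/3, 11/2)
obs 5: x=1 → posterior Beta(14/3, 11/2)
obs 6: x=1 → posterior Beta(17/3, 11/2)

k = 6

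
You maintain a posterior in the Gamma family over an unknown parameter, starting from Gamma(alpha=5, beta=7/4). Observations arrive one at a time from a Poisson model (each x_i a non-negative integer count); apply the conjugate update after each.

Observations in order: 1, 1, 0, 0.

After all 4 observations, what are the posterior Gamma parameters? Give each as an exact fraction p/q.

alpha=7, beta=23/4

obs 1: x=1 → posterior Gamma(6, 11/4)
obs 2: x=1 → posterior Gamma(7, 15/4)
obs 3: x=0 → posterior Gamma(7, 19/4)
obs 4: x=0 → posterior Gamma(7, 23/4)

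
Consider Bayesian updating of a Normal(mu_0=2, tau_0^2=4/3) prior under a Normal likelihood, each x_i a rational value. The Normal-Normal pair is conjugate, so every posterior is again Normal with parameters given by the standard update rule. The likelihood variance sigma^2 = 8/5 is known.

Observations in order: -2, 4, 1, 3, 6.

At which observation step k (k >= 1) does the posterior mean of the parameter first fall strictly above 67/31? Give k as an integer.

k = 5

obs 1: x=-2 → posterior Normal(2/11, 8/11)
obs 2: x=4 → posterior Normal(11/8, 1/2)
obs 3: x=1 → posterior Normal(9/7, 8/21)
obs 4: x=3 → posterior Normal(21/13, 4/13)
obs 5: x=6 → posterior Normal(72/31, 8/31)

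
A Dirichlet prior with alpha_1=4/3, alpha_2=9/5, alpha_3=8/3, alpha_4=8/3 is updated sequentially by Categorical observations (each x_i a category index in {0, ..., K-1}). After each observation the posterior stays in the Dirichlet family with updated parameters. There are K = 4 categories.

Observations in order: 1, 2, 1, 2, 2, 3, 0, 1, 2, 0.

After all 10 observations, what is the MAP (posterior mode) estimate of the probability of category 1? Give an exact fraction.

obs 1: x=1 → posterior Dirichlet(4/3, 14/5, 8/3, 8/3)
obs 2: x=2 → posterior Dirichlet(4/3, 14/5, 11/3, 8/3)
obs 3: x=1 → posterior Dirichlet(4/3, 19/5, 11/3, 8/3)
obs 4: x=2 → posterior Dirichlet(4/3, 19/5, 14/3, 8/3)
obs 5: x=2 → posterior Dirichlet(4/3, 19/5, 17/3, 8/3)
obs 6: x=3 → posterior Dirichlet(4/3, 19/5, 17/3, 11/3)
obs 7: x=0 → posterior Dirichlet(7/3, 19/5, 17/3, 11/3)
obs 8: x=1 → posterior Dirichlet(7/3, 24/5, 17/3, 11/3)
obs 9: x=2 → posterior Dirichlet(7/3, 24/5, 20/3, 11/3)
obs 10: x=0 → posterior Dirichlet(10/3, 24/5, 20/3, 11/3)

57/217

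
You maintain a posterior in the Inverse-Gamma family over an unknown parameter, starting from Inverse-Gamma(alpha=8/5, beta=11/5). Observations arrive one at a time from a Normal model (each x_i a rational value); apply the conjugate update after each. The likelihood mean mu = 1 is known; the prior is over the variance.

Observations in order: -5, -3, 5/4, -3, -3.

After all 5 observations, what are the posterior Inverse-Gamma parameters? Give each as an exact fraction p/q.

alpha=41/10, beta=7077/160

obs 1: x=-5 → posterior Inverse-Gamma(21/10, 101/5)
obs 2: x=-3 → posterior Inverse-Gamma(13/5, 141/5)
obs 3: x=5/4 → posterior Inverse-Gamma(31/10, 4517/160)
obs 4: x=-3 → posterior Inverse-Gamma(18/5, 5797/160)
obs 5: x=-3 → posterior Inverse-Gamma(41/10, 7077/160)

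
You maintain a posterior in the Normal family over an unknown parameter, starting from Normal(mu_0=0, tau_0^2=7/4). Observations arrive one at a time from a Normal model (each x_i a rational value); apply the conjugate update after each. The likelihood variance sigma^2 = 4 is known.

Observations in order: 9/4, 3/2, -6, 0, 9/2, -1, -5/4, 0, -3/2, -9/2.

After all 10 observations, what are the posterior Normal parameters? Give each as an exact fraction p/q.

mu_0=-21/43, tau_0^2=14/43

obs 1: x=9/4 → posterior Normal(63/92, 28/23)
obs 2: x=3/2 → posterior Normal(7/8, 14/15)
obs 3: x=-6 → posterior Normal(-63/148, 28/37)
obs 4: x=0 → posterior Normal(-63/176, 7/11)
obs 5: x=9/2 → posterior Normal(21/68, 28/51)
obs 6: x=-1 → posterior Normal(35/232, 14/29)
obs 7: x=-5/4 → posterior Normal(0, 28/65)
obs 8: x=0 → posterior Normal(0, 7/18)
obs 9: x=-3/2 → posterior Normal(-21/158, 28/79)
obs 10: x=-9/2 → posterior Normal(-21/43, 14/43)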